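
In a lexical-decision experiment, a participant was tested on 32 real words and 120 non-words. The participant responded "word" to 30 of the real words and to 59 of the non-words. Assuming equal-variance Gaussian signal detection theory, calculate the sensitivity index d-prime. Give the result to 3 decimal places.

H = 30/32 = 0.9375
FA = 59/120 = 0.4917
Φ⁻¹(0.9375) = 1.5341, Φ⁻¹(0.4917) = -0.0208
d' = z(H) − z(FA) = 1.5341 − (-0.0208) = 1.5549

d-prime = 1.555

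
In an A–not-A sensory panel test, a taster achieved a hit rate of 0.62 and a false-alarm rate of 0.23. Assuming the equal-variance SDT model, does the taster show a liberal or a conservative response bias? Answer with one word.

z(H) = 0.305, z(FA) = -0.739
c = −½·(z(H) + z(FA)) = 0.217
c > 0 → conservative criterion (biased toward responding “no”).

conservative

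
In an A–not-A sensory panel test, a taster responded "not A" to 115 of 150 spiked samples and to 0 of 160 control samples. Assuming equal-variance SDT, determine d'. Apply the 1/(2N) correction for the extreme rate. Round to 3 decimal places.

d' = 3.462

The false-alarm rate is 0/160 = 0, so apply the 1/(2N) correction: FA → 1/(2·160) = 0.00313.
z(H) = z(0.76667) = 0.7279
z(FA) = z(0.00313) = -2.7338
d' = 0.7279 − (-2.7338) = 3.4617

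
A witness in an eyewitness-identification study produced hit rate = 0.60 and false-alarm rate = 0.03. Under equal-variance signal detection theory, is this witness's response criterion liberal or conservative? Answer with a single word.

conservative

z(H) = 0.253, z(FA) = -1.881
c = −½·(z(H) + z(FA)) = 0.814
c > 0 → conservative criterion (biased toward responding “no”).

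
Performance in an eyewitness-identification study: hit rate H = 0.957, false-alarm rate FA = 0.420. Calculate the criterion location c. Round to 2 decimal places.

c = -0.76

Φ⁻¹(H) = 1.717
Φ⁻¹(FA) = -0.202
c = −½·[z(H) + z(FA)] = −0.5 × (1.717 + (-0.202)) = -0.7575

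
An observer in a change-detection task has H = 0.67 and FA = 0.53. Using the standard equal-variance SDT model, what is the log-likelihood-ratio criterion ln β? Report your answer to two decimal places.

ln β = -0.09

Φ⁻¹(H) = Φ⁻¹(0.67) = 0.440
Φ⁻¹(FA) = Φ⁻¹(0.53) = 0.075
ln β = −½·[z(H)² − z(FA)²] = −0.5 × (0.194 − 0.006) = -0.094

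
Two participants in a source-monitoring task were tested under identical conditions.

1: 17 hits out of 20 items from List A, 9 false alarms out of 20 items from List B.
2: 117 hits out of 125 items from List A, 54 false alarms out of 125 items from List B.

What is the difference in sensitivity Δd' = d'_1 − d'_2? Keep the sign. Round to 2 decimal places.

1: z(0.8500) = 1.036, z(0.4500) = -0.126, d' = 1.162
2: z(0.9360) = 1.522, z(0.4320) = -0.171, d' = 1.693
Δd' = d'_1 − d'_2 = 1.162 − 1.693 = -0.531
2 has the higher sensitivity.

Δd' = -0.53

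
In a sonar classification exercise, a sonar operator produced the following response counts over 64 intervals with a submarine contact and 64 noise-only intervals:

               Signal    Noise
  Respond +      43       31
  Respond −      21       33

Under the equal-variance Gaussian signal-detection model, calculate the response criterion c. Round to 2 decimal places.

c = -0.20

H = 43/64 = 0.6719
FA = 31/64 = 0.4844
z(H) = 0.4452
z(FA) = -0.0391
c = −½·[z(H) + z(FA)] = −0.5 × (0.4452 + (-0.0391)) = -0.20305
c < 0: the sonar operator has a liberal response bias.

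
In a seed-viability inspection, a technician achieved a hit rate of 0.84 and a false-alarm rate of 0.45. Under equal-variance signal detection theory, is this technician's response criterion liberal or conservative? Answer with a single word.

z(H) = 0.994, z(FA) = -0.126
c = −½·(z(H) + z(FA)) = -0.434
c < 0 → liberal criterion (biased toward responding “yes”).

liberal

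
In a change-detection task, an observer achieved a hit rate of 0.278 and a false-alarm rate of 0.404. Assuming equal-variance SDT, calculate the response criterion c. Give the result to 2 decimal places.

c = 0.42

Φ⁻¹(H) = Φ⁻¹(0.278) = -0.589
Φ⁻¹(FA) = Φ⁻¹(0.404) = -0.243
c = −½·[z(H) + z(FA)] = −0.5 × (-0.589 + (-0.243)) = 0.416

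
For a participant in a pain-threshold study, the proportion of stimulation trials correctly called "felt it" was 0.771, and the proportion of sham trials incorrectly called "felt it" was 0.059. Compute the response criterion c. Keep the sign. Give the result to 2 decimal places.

z(H) = z(0.771) = 0.742
z(FA) = z(0.059) = -1.563
c = −½·[z(H) + z(FA)] = −0.5 × (0.742 + (-1.563)) = 0.4105
c > 0: the participant has a conservative response bias.

c = 0.41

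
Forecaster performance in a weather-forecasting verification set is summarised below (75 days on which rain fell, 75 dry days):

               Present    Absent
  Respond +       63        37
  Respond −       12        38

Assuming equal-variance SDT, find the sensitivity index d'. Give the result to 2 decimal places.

d' = 1.01

H = 63/75 = 0.8400
FA = 37/75 = 0.4933
z(H) = z(0.8400) = 0.994
z(FA) = z(0.4933) = -0.017
d' = z(H) − z(FA) = 0.994 − (-0.017) = 1.011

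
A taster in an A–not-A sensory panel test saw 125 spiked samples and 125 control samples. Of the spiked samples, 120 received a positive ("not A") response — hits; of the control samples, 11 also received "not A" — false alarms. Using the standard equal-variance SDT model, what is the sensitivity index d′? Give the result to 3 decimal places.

d′ = 3.104

H = 120/125 = 0.9600
FA = 11/125 = 0.0880
Φ⁻¹(H) = 1.7507
Φ⁻¹(FA) = -1.3532
d' = z(H) − z(FA) = 1.7507 − (-1.3532) = 3.1039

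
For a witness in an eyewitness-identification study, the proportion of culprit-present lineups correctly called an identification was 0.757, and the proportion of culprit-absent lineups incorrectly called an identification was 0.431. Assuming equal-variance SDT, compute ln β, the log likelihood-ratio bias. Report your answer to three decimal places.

ln β = -0.228

z(0.757) = 0.6967, z(0.431) = -0.1738
ln β = −½·[z(H)² − z(FA)²] = −0.5 × (0.4854 − 0.0302) = -0.2276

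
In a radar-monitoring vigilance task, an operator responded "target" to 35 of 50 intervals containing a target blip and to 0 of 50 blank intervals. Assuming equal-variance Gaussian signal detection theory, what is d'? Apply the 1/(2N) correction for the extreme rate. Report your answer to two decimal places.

The false-alarm rate is 0/50 = 0, so apply the 1/(2N) correction: FA → 1/(2·50) = 0.01000.
z(H) = z(0.70000) = 0.524
z(FA) = z(0.01000) = -2.326
d' = 0.524 − (-2.326) = 2.850

d' = 2.85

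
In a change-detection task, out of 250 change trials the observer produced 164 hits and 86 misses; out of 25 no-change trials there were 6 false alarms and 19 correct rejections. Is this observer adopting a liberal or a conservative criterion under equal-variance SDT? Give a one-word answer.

conservative

z(H) = 0.402, z(FA) = -0.706
c = −½·(z(H) + z(FA)) = 0.152
c > 0 → conservative criterion (biased toward responding “no”).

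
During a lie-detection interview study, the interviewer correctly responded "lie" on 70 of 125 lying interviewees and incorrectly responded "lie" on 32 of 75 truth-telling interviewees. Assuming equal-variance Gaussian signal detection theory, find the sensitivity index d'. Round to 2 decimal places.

H = 70/125 = 0.5600
FA = 32/75 = 0.4267
z(H) = z(0.5600) = 0.151
z(FA) = z(0.4267) = -0.185
d' = z(H) − z(FA) = 0.151 − (-0.185) = 0.336

d' = 0.34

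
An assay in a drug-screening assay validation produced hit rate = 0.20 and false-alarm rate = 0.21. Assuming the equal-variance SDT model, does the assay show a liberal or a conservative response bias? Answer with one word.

z(H) = -0.842, z(FA) = -0.806
c = −½·(z(H) + z(FA)) = 0.824
c > 0 → conservative criterion (biased toward responding “no”).

conservative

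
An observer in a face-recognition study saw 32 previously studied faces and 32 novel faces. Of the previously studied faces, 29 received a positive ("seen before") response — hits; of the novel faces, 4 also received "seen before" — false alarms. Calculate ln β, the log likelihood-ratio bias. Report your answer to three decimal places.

H = 29/32 = 0.9062
FA = 4/32 = 0.1250
z(H) = z(0.9062) = 1.3177
z(FA) = z(0.1250) = -1.1503
ln β = −½·[z(H)² − z(FA)²] = −0.5 × (1.7363 − 1.3232) = -0.20655

ln β = -0.207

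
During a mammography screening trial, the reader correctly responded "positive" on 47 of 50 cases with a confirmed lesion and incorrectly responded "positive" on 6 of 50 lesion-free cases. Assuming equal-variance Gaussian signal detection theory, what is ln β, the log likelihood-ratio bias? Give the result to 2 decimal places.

ln β = -0.52

H = 47/50 = 0.9400
FA = 6/50 = 0.1200
z(0.9400) = 1.555, z(0.1200) = -1.175
ln β = −½·[z(H)² − z(FA)²] = −0.5 × (2.418 − 1.381) = -0.5185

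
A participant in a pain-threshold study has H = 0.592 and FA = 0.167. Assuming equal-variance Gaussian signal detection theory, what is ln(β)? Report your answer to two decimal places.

Φ⁻¹(H) = Φ⁻¹(0.592) = 0.233
Φ⁻¹(FA) = Φ⁻¹(0.167) = -0.966
ln β = −½·[z(H)² − z(FA)²] = −0.5 × (0.054 − 0.933) = 0.4395

ln β = 0.44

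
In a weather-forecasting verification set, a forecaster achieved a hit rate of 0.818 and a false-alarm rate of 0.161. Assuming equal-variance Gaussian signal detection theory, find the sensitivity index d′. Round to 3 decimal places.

d′ = 1.898

z(0.818) = 0.9078, z(0.161) = -0.9904
d' = z(H) − z(FA) = 0.9078 − (-0.9904) = 1.8982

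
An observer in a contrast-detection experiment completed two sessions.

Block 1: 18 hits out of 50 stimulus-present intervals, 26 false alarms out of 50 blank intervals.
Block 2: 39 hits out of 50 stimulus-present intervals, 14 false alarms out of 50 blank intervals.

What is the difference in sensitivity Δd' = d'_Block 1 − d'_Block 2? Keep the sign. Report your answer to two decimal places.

Block 1: z(0.3600) = -0.358, z(0.5200) = 0.050, d' = -0.408
Block 2: z(0.7800) = 0.772, z(0.2800) = -0.583, d' = 1.355
Δd' = d'_Block 1 − d'_Block 2 = -0.408 − 1.355 = -1.763
Block 2 has the higher sensitivity.

Δd' = -1.76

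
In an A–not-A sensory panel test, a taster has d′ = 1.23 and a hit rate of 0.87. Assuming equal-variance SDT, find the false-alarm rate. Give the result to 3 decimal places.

false-alarm rate = 0.459

z(hit rate) = z(0.87) = 1.1264
z(FA) = z(H) − d' = 1.1264 − 1.23 = -0.1036
false-alarm rate = Φ(-0.1036) = 0.4587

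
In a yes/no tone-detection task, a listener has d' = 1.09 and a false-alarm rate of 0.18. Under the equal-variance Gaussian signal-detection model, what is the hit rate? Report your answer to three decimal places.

z(false-alarm rate) = z(0.18) = -0.9154
z(H) = z(FA) + d' = -0.9154 + 1.09 = 0.1746
hit rate = Φ(0.1746) = 0.5693

hit rate = 0.569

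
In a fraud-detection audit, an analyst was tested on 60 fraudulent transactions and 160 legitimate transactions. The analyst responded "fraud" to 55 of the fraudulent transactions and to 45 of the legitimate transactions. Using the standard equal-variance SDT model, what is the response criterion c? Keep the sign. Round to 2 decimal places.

c = -0.40

H = 55/60 = 0.9167
FA = 45/160 = 0.2812
Φ⁻¹(H) = 1.383
Φ⁻¹(FA) = -0.579
c = −½·[z(H) + z(FA)] = −0.5 × (1.383 + (-0.579)) = -0.402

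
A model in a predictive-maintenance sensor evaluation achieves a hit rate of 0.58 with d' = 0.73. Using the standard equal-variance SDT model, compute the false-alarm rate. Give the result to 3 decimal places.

z(hit rate) = z(0.58) = 0.2019
z(FA) = z(H) − d' = 0.2019 − 0.73 = -0.5281
false-alarm rate = Φ(-0.5281) = 0.2987

false-alarm rate = 0.299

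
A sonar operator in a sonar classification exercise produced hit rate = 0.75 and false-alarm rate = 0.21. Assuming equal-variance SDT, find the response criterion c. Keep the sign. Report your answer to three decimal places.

z(0.75) = 0.6745, z(0.21) = -0.8064
c = −½·[z(H) + z(FA)] = −0.5 × (0.6745 + (-0.8064)) = 0.06595
c > 0: the sonar operator has a conservative response bias.

c = 0.066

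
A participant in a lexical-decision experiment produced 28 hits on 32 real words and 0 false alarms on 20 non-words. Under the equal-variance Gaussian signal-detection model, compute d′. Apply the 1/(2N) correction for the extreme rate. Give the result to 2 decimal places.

The false-alarm rate is 0/20 = 0, so apply the 1/(2N) correction: FA → 1/(2·20) = 0.02500.
z(H) = z(0.87500) = 1.150
z(FA) = z(0.02500) = -1.960
d' = 1.150 − (-1.960) = 3.110

d′ = 3.11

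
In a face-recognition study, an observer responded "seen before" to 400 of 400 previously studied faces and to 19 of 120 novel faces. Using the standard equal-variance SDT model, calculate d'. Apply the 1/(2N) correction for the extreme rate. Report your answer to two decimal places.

The hit rate is 400/400 = 1, so apply the 1/(2N) correction: H → 1 − 1/(2·400) = 0.99875.
z(H) = z(0.99875) = 3.023
z(FA) = z(0.15833) = -1.001
d' = 3.023 − (-1.001) = 4.024

d' = 4.02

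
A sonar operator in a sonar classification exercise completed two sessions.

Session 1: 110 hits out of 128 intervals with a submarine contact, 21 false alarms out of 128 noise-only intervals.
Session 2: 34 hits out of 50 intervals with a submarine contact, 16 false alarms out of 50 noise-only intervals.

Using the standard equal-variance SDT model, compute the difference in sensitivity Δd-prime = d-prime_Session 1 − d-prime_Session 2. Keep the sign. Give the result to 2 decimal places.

Session 1: z(0.8594) = 1.078, z(0.1641) = -0.978, d' = 2.056
Session 2: z(0.6800) = 0.468, z(0.3200) = -0.468, d' = 0.936
Δd' = d'_Session 1 − d'_Session 2 = 2.056 − 0.936 = 1.120
Session 1 has the higher sensitivity.

Δd-prime = 1.12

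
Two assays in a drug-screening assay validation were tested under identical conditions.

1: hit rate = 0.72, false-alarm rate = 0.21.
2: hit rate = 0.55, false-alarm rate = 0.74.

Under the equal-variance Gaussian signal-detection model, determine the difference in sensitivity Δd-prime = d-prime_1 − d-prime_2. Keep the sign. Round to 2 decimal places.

1: z(0.72) = 0.583, z(0.21) = -0.806, d' = 1.389
2: z(0.55) = 0.126, z(0.74) = 0.643, d' = -0.517
Δd' = d'_1 − d'_2 = 1.389 − (-0.517) = 1.906
1 has the higher sensitivity.

Δd-prime = 1.91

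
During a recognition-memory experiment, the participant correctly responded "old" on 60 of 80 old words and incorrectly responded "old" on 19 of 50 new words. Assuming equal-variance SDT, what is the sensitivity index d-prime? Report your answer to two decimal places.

H = 60/80 = 0.7500
FA = 19/50 = 0.3800
z(H) = z(0.7500) = 0.6745
z(FA) = z(0.3800) = -0.3055
d' = z(H) − z(FA) = 0.6745 − (-0.3055) = 0.9800

d-prime = 0.98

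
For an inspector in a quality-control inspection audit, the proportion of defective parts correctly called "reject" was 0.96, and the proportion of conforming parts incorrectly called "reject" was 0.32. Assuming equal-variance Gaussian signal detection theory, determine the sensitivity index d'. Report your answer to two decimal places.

z(0.96) = 1.7507, z(0.32) = -0.4677
d' = z(H) − z(FA) = 1.7507 − (-0.4677) = 2.2184

d' = 2.22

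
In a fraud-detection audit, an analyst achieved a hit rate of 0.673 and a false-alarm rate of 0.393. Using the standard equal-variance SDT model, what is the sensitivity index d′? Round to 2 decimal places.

d′ = 0.72

z(H) = z(0.673) = 0.4482
z(FA) = z(0.393) = -0.2715
d' = z(H) − z(FA) = 0.4482 − (-0.2715) = 0.7197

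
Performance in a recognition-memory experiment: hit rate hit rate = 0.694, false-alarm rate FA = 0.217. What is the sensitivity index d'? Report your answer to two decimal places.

d' = 1.29

Φ⁻¹(H) = 0.5072
Φ⁻¹(FA) = -0.7824
d' = z(H) − z(FA) = 0.5072 − (-0.7824) = 1.2896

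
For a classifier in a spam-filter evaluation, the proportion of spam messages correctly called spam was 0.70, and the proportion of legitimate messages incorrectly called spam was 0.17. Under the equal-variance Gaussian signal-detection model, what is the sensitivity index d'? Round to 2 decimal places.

d' = 1.48

Φ⁻¹(H) = 0.524
Φ⁻¹(FA) = -0.954
d' = z(H) − z(FA) = 0.524 − (-0.954) = 1.478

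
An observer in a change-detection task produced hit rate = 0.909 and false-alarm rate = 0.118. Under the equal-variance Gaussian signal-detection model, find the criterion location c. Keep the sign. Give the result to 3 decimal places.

c = -0.075

z(H) = z(0.909) = 1.3346
z(FA) = z(0.118) = -1.1850
c = −½·[z(H) + z(FA)] = −0.5 × (1.3346 + (-1.1850)) = -0.0748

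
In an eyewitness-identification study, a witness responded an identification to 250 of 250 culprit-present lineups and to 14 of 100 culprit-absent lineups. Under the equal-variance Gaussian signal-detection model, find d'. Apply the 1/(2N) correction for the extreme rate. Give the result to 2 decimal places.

d' = 3.96

The hit rate is 250/250 = 1, so apply the 1/(2N) correction: H → 1 − 1/(2·250) = 0.99800.
z(H) = z(0.99800) = 2.878
z(FA) = z(0.14000) = -1.080
d' = 2.878 − (-1.080) = 3.958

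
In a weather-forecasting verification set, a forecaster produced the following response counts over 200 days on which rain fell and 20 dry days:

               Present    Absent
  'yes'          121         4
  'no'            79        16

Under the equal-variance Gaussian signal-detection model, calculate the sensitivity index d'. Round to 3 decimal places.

H = 121/200 = 0.6050
FA = 4/20 = 0.2000
z(H) = z(0.6050) = 0.2663
z(FA) = z(0.2000) = -0.8416
d' = z(H) − z(FA) = 0.2663 − (-0.8416) = 1.1079

d' = 1.108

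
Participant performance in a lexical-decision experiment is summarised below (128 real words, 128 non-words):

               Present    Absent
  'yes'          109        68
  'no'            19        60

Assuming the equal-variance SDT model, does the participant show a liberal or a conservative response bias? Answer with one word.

z(H) = 1.043, z(FA) = 0.078
c = −½·(z(H) + z(FA)) = -0.5605
c < 0 → liberal criterion (biased toward responding “yes”).

liberal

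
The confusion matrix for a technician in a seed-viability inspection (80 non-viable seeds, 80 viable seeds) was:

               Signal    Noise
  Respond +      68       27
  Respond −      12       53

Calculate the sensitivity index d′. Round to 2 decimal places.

d′ = 1.46

H = 68/80 = 0.8500
FA = 27/80 = 0.3375
z(0.8500) = 1.036, z(0.3375) = -0.419
d' = z(H) − z(FA) = 1.036 − (-0.419) = 1.455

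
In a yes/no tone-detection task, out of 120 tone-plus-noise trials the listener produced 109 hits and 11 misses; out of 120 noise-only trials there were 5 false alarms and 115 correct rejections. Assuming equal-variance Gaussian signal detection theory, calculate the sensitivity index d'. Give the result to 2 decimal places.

d' = 3.06

H = 109/120 = 0.9083
FA = 5/120 = 0.0417
z(H) = z(0.9083) = 1.3304
z(FA) = z(0.0417) = -1.7313
d' = z(H) − z(FA) = 1.3304 − (-1.7313) = 3.0617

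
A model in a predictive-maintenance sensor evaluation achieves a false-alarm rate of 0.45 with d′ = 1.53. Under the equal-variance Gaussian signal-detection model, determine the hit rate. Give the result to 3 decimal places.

z(false-alarm rate) = z(0.45) = -0.1257
z(H) = z(FA) + d' = -0.1257 + 1.53 = 1.4043
hit rate = Φ(1.4043) = 0.9199

hit rate = 0.920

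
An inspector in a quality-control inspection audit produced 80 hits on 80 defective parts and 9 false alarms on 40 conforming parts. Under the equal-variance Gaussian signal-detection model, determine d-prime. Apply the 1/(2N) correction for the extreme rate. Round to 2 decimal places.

d-prime = 3.25

The hit rate is 80/80 = 1, so apply the 1/(2N) correction: H → 1 − 1/(2·80) = 0.99375.
z(H) = z(0.99375) = 2.498
z(FA) = z(0.22500) = -0.755
d' = 2.498 − (-0.755) = 3.253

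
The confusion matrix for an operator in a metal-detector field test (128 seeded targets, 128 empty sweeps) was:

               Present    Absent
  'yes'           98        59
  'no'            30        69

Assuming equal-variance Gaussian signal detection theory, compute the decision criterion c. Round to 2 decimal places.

c = -0.31

H = 98/128 = 0.7656
FA = 59/128 = 0.4609
z(H) = z(0.7656) = 0.7244
z(FA) = z(0.4609) = -0.0982
c = −½·[z(H) + z(FA)] = −0.5 × (0.7244 + (-0.0982)) = -0.3131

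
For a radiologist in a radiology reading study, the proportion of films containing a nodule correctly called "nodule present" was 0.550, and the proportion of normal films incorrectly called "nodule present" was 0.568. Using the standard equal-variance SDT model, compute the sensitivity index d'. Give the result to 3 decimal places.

d' = -0.046

Φ⁻¹(H) = 0.1257
Φ⁻¹(FA) = 0.1713
d' = z(H) − z(FA) = 0.1257 − 0.1713 = -0.0456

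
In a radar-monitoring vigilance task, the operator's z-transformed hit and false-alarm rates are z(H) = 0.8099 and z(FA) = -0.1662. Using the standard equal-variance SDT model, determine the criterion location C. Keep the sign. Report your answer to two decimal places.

c = −½·[z(H) + z(FA)] = −½·(0.8099 + (-0.1662)) = -0.32185
c < 0: the operator has a liberal response bias.

C = -0.32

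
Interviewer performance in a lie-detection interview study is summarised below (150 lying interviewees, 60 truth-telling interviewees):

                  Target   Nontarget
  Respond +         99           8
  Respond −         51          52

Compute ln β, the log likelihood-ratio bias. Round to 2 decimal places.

H = 99/150 = 0.6600
FA = 8/60 = 0.1333
z(0.6600) = 0.412, z(0.1333) = -1.111
ln β = −½·[z(H)² − z(FA)²] = −0.5 × (0.170 − 1.234) = 0.532

ln β = 0.53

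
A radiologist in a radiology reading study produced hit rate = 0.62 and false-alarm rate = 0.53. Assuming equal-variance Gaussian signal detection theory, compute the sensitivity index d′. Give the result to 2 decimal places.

Φ⁻¹(0.62) = 0.305, Φ⁻¹(0.53) = 0.075
d' = z(H) − z(FA) = 0.305 − 0.075 = 0.230

d′ = 0.23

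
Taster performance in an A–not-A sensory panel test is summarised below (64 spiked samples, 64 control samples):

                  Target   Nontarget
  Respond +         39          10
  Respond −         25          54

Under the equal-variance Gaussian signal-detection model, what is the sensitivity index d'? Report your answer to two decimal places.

H = 39/64 = 0.6094
FA = 10/64 = 0.1562
z(H) = 0.2778
z(FA) = -1.0102
d' = z(H) − z(FA) = 0.2778 − (-1.0102) = 1.2880

d' = 1.29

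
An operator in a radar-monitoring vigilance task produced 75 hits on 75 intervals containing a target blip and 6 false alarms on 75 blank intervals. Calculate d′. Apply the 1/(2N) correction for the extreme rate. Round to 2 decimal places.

d′ = 3.88

The hit rate is 75/75 = 1, so apply the 1/(2N) correction: H → 1 − 1/(2·75) = 0.99333.
z(H) = z(0.99333) = 2.475
z(FA) = z(0.08000) = -1.405
d' = 2.475 − (-1.405) = 3.880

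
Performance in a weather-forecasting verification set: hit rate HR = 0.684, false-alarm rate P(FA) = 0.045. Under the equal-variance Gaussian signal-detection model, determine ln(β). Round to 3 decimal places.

ln β = 1.323

z(H) = z(0.684) = 0.4789
z(FA) = z(0.045) = -1.6954
ln β = −½·[z(H)² − z(FA)²] = −0.5 × (0.2293 − 2.8744) = 1.32255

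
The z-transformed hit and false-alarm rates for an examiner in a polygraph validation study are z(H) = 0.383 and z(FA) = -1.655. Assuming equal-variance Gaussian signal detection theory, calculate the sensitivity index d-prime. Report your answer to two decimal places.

d-prime = 2.04

d' = z(H) − z(FA) = 0.383 − (-1.655) = 2.038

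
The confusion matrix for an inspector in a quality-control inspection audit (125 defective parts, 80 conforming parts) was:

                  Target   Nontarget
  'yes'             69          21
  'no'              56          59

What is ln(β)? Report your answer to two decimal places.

H = 69/125 = 0.5520
FA = 21/80 = 0.2625
Φ⁻¹(H) = 0.131
Φ⁻¹(FA) = -0.636
ln β = −½·[z(H)² − z(FA)²] = −0.5 × (0.017 − 0.404) = 0.1935

ln β = 0.19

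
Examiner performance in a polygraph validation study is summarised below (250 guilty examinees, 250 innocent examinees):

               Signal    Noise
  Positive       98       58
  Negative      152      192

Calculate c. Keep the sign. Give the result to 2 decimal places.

H = 98/250 = 0.3920
FA = 58/250 = 0.2320
Φ⁻¹(H) = -0.274
Φ⁻¹(FA) = -0.732
c = −½·[z(H) + z(FA)] = −0.5 × (-0.274 + (-0.732)) = 0.503
c > 0: the examiner has a conservative response bias.

c = 0.50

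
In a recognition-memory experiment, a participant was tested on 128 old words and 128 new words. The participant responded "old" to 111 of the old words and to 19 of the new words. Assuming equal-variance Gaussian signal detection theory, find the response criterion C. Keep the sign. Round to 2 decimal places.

C = -0.04

H = 111/128 = 0.8672
FA = 19/128 = 0.1484
Φ⁻¹(H) = Φ⁻¹(0.8672) = 1.113
Φ⁻¹(FA) = Φ⁻¹(0.1484) = -1.043
c = −½·[z(H) + z(FA)] = −0.5 × (1.113 + (-1.043)) = -0.035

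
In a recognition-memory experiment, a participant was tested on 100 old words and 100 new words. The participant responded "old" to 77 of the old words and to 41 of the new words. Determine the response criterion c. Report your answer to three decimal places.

H = 77/100 = 0.7700
FA = 41/100 = 0.4100
z(H) = z(0.7700) = 0.7388
z(FA) = z(0.4100) = -0.2275
c = −½·[z(H) + z(FA)] = −0.5 × (0.7388 + (-0.2275)) = -0.25565

c = -0.256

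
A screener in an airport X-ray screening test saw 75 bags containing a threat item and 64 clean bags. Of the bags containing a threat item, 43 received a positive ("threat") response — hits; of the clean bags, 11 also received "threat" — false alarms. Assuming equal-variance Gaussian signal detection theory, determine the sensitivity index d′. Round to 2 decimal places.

H = 43/75 = 0.5733
FA = 11/64 = 0.1719
Φ⁻¹(H) = Φ⁻¹(0.5733) = 0.185
Φ⁻¹(FA) = Φ⁻¹(0.1719) = -0.947
d' = z(H) − z(FA) = 0.185 − (-0.947) = 1.132

d′ = 1.13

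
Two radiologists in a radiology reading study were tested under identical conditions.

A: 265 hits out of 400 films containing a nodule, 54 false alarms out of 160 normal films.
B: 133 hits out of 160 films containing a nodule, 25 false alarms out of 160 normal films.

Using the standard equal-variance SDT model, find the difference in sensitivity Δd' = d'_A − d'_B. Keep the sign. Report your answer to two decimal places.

Δd' = -1.13

A: z(0.6625) = 0.419, z(0.3375) = -0.419, d' = 0.838
B: z(0.8313) = 0.959, z(0.1562) = -1.010, d' = 1.969
Δd' = d'_A − d'_B = 0.838 − 1.969 = -1.131
B has the higher sensitivity.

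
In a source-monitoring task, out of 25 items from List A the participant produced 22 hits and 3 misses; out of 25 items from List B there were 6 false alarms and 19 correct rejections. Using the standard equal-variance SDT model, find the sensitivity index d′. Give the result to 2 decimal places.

d′ = 1.88

H = 22/25 = 0.8800
FA = 6/25 = 0.2400
z(H) = 1.1750
z(FA) = -0.7063
d' = z(H) − z(FA) = 1.1750 − (-0.7063) = 1.8813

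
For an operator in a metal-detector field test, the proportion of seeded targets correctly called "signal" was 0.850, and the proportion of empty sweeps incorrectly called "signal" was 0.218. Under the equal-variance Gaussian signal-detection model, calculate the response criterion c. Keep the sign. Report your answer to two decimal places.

c = -0.13

Φ⁻¹(H) = Φ⁻¹(0.850) = 1.036
Φ⁻¹(FA) = Φ⁻¹(0.218) = -0.779
c = −½·[z(H) + z(FA)] = −0.5 × (1.036 + (-0.779)) = -0.1285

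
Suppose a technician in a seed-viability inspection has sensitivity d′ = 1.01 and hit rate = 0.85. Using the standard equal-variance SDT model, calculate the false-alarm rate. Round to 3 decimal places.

false-alarm rate = 0.511

z(hit rate) = z(0.85) = 1.0364
z(FA) = z(H) − d' = 1.0364 − 1.01 = 0.0264
false-alarm rate = Φ(0.0264) = 0.5105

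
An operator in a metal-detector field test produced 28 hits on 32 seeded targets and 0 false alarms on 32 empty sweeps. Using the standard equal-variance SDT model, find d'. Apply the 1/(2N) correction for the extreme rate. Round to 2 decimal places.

d' = 3.30

The false-alarm rate is 0/32 = 0, so apply the 1/(2N) correction: FA → 1/(2·32) = 0.01562.
z(H) = z(0.87500) = 1.150
z(FA) = z(0.01562) = -2.154
d' = 1.150 − (-2.154) = 3.304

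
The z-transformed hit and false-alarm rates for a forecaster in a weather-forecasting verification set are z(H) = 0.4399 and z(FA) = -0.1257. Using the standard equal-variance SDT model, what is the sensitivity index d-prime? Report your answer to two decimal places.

d' = z(H) − z(FA) = 0.4399 − (-0.1257) = 0.5656

d-prime = 0.57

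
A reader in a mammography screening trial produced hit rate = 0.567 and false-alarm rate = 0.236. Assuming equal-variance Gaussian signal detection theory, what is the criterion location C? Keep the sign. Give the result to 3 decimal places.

Φ⁻¹(0.567) = 0.1687, Φ⁻¹(0.236) = -0.7192
c = −½·[z(H) + z(FA)] = −0.5 × (0.1687 + (-0.7192)) = 0.27525
c > 0: the reader has a conservative response bias.

C = 0.275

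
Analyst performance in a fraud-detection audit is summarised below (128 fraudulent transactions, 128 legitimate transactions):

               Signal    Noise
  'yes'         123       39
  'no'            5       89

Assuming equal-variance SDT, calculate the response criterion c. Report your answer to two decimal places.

c = -0.63

H = 123/128 = 0.9609
FA = 39/128 = 0.3047
z(H) = z(0.9609) = 1.761
z(FA) = z(0.3047) = -0.511
c = −½·[z(H) + z(FA)] = −0.5 × (1.761 + (-0.511)) = -0.625
c < 0: the analyst has a liberal response bias.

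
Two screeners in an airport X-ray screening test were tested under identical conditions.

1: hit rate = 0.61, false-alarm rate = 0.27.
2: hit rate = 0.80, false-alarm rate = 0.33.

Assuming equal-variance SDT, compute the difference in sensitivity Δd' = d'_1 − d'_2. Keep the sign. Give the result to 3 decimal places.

Δd' = -0.389

1: z(0.61) = 0.2793, z(0.27) = -0.6128, d' = 0.8921
2: z(0.80) = 0.8416, z(0.33) = -0.4399, d' = 1.2815
Δd' = d'_1 − d'_2 = 0.8921 − 1.2815 = -0.3894
2 has the higher sensitivity.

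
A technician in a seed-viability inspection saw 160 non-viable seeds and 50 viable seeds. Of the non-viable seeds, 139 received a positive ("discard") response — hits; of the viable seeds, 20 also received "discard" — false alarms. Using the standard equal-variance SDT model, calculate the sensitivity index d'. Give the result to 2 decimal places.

H = 139/160 = 0.8688
FA = 20/50 = 0.4000
Φ⁻¹(0.8688) = 1.1207, Φ⁻¹(0.4000) = -0.2533
d' = z(H) − z(FA) = 1.1207 − (-0.2533) = 1.3740

d' = 1.37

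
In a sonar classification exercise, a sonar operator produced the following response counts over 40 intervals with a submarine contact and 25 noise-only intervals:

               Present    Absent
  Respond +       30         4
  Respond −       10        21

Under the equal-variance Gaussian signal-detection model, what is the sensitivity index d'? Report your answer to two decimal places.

H = 30/40 = 0.7500
FA = 4/25 = 0.1600
z(H) = z(0.7500) = 0.674
z(FA) = z(0.1600) = -0.994
d' = z(H) − z(FA) = 0.674 − (-0.994) = 1.668

d' = 1.67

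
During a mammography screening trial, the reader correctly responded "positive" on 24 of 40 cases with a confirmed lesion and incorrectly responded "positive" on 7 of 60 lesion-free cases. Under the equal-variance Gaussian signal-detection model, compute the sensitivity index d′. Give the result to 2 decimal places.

d′ = 1.45

H = 24/40 = 0.6000
FA = 7/60 = 0.1167
Φ⁻¹(0.6000) = 0.253, Φ⁻¹(0.1167) = -1.192
d' = z(H) − z(FA) = 0.253 − (-1.192) = 1.445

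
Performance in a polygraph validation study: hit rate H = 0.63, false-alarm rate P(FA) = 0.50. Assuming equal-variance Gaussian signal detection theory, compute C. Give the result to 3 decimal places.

C = -0.166

z(H) = 0.3319
z(FA) = 0.0000
c = −½·[z(H) + z(FA)] = −0.5 × (0.3319 + 0.0000) = -0.16595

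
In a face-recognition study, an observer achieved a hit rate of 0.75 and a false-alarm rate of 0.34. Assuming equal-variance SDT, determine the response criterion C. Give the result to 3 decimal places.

z(H) = 0.6745
z(FA) = -0.4125
c = −½·[z(H) + z(FA)] = −0.5 × (0.6745 + (-0.4125)) = -0.1310
c < 0: the observer has a liberal response bias.

C = -0.131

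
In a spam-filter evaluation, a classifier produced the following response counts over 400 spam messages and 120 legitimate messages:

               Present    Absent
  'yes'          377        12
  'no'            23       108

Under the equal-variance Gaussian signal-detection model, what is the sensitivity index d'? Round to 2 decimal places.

H = 377/400 = 0.9425
FA = 12/120 = 0.1000
z(H) = 1.5761
z(FA) = -1.2816
d' = z(H) − z(FA) = 1.5761 − (-1.2816) = 2.8577

d' = 2.86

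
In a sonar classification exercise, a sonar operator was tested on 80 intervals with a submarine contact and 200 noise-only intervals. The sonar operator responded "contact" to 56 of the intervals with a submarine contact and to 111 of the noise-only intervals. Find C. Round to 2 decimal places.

C = -0.33

H = 56/80 = 0.7000
FA = 111/200 = 0.5550
z(H) = 0.5244
z(FA) = 0.1383
c = −½·[z(H) + z(FA)] = −0.5 × (0.5244 + 0.1383) = -0.33135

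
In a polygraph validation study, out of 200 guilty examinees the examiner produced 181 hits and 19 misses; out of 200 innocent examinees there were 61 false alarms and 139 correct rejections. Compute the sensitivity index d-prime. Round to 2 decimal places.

d-prime = 1.82

H = 181/200 = 0.9050
FA = 61/200 = 0.3050
z(H) = z(0.9050) = 1.311
z(FA) = z(0.3050) = -0.510
d' = z(H) − z(FA) = 1.311 − (-0.510) = 1.821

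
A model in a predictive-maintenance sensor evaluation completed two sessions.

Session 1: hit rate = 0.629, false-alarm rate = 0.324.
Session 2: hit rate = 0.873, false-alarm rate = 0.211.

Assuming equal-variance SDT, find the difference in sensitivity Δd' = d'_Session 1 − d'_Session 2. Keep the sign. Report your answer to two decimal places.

Δd' = -1.16

Session 1: z(0.629) = 0.329, z(0.324) = -0.457, d' = 0.786
Session 2: z(0.873) = 1.141, z(0.211) = -0.803, d' = 1.944
Δd' = d'_Session 1 − d'_Session 2 = 0.786 − 1.944 = -1.158
Session 2 has the higher sensitivity.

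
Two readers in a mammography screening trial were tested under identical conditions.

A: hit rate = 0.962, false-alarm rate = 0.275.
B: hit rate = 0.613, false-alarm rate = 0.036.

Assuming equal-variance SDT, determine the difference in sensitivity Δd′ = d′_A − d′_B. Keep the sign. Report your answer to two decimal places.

Δd′ = 0.29

A: z(0.962) = 1.774, z(0.275) = -0.598, d' = 2.372
B: z(0.613) = 0.287, z(0.036) = -1.799, d' = 2.086
Δd' = d'_A − d'_B = 2.372 − 2.086 = 0.286
A has the higher sensitivity.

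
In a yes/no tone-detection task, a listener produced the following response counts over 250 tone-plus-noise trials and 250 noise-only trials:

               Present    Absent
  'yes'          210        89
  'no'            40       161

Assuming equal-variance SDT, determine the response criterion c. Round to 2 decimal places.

H = 210/250 = 0.8400
FA = 89/250 = 0.3560
z(0.8400) = 0.994, z(0.3560) = -0.369
c = −½·[z(H) + z(FA)] = −0.5 × (0.994 + (-0.369)) = -0.3125

c = -0.31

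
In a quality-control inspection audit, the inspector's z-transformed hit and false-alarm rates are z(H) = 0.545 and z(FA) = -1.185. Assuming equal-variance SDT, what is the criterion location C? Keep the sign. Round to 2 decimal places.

c = −½·[z(H) + z(FA)] = −½·(0.545 + (-1.185)) = 0.320

C = 0.32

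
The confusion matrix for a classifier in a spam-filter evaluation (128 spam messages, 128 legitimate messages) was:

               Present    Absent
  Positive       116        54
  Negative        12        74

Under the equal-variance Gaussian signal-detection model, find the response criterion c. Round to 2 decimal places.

H = 116/128 = 0.9062
FA = 54/128 = 0.4219
Φ⁻¹(H) = Φ⁻¹(0.9062) = 1.3177
Φ⁻¹(FA) = Φ⁻¹(0.4219) = -0.1970
c = −½·[z(H) + z(FA)] = −0.5 × (1.3177 + (-0.1970)) = -0.56035
c < 0: the classifier has a liberal response bias.

c = -0.56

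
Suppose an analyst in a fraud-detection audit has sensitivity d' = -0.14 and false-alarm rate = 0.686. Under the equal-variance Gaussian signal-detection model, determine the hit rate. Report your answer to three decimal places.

z(false-alarm rate) = z(0.686) = 0.4845
z(H) = z(FA) + d' = 0.4845 + (-0.14) = 0.3445
hit rate = Φ(0.3445) = 0.6348

hit rate = 0.635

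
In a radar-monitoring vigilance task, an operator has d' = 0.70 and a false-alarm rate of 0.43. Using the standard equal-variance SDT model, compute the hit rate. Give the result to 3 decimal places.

z(false-alarm rate) = z(0.43) = -0.1764
z(H) = z(FA) + d' = -0.1764 + 0.70 = 0.5236
hit rate = Φ(0.5236) = 0.6997

hit rate = 0.700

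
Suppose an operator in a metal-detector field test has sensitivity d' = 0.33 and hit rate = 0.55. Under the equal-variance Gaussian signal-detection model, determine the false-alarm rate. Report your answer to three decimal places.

false-alarm rate = 0.419

z(hit rate) = z(0.55) = 0.1257
z(FA) = z(H) − d' = 0.1257 − 0.33 = -0.2043
false-alarm rate = Φ(-0.2043) = 0.4191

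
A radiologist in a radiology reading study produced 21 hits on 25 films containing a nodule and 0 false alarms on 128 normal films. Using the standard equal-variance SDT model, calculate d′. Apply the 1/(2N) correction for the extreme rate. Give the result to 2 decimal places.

The false-alarm rate is 0/128 = 0, so apply the 1/(2N) correction: FA → 1/(2·128) = 0.00391.
z(H) = z(0.84000) = 0.994
z(FA) = z(0.00391) = -2.660
d' = 0.994 − (-2.660) = 3.654

d′ = 3.65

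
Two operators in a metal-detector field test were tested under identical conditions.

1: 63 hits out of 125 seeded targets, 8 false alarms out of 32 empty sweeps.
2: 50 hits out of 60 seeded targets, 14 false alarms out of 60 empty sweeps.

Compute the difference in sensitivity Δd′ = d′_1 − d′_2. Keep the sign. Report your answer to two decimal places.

Δd′ = -1.01

1: z(0.5040) = 0.010, z(0.2500) = -0.674, d' = 0.684
2: z(0.8333) = 0.967, z(0.2333) = -0.728, d' = 1.695
Δd' = d'_1 − d'_2 = 0.684 − 1.695 = -1.011
2 has the higher sensitivity.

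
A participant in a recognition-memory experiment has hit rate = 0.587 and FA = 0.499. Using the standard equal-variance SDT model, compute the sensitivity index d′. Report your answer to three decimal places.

d′ = 0.222

z(H) = z(0.587) = 0.2198
z(FA) = z(0.499) = -0.0025
d' = z(H) − z(FA) = 0.2198 − (-0.0025) = 0.2223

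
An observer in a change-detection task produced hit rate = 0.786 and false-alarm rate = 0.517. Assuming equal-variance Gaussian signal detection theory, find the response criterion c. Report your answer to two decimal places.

c = -0.42

z(0.786) = 0.793, z(0.517) = 0.043
c = −½·[z(H) + z(FA)] = −0.5 × (0.793 + 0.043) = -0.418
c < 0: the observer has a liberal response bias.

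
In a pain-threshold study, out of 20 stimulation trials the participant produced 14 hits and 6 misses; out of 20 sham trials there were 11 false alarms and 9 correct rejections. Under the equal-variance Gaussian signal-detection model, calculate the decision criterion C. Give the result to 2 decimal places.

C = -0.33

H = 14/20 = 0.7000
FA = 11/20 = 0.5500
Φ⁻¹(H) = 0.5244
Φ⁻¹(FA) = 0.1257
c = −½·[z(H) + z(FA)] = −0.5 × (0.5244 + 0.1257) = -0.32505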